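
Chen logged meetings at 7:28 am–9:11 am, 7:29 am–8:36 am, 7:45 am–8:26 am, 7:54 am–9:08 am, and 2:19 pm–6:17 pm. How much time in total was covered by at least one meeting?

5 h 41 min

Merged: 7:28 am–9:11 am, 2:19 pm–6:17 pm.
Lengths: 1 h 43 min + 3 h 58 min = 5 h 41 min.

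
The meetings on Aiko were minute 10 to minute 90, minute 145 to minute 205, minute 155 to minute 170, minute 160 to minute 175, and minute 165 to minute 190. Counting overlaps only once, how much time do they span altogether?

Merged: minute 10 to minute 90, minute 145 to minute 205.
Lengths: 80 minutes + 60 minutes = 140 minutes.

140 minutes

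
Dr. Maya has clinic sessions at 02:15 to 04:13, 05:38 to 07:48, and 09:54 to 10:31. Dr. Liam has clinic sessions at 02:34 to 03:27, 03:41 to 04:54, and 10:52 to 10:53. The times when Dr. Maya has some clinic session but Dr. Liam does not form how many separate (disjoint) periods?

4

A \ B = 02:15–02:34, 03:27–03:41, 05:38–07:48, 09:54–10:31.
That is 4 disjoint pieces.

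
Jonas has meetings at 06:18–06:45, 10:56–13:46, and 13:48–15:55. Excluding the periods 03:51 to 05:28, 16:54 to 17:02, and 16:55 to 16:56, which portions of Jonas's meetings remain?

Second set merges to 03:51-05:28, 16:54-17:02.
06:18-06:45: no B overlap → unchanged.
10:56-13:46: no B overlap → unchanged.
13:48-15:55: no B overlap → unchanged.

06:18-06:45, 10:56-13:46, 13:48-15:55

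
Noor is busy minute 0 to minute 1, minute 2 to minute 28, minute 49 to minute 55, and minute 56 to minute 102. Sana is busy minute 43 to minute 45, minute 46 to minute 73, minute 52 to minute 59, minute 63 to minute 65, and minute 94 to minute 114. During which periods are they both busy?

minute 49 to minute 55, minute 56 to minute 73, minute 94 to minute 102

B, merged: minute 43 to minute 45, minute 46 to minute 73, minute 94 to minute 114.
minute 0 to minute 1 falls entirely outside B.
minute 2 to minute 28 falls entirely outside B.
minute 49 to minute 55 overlaps B on minute 49 to minute 55.
minute 56 to minute 102 overlaps B on minute 56 to minute 73, minute 94 to minute 102.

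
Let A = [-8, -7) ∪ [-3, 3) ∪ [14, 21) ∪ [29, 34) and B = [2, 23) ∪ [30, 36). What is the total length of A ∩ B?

12

A ∩ B = [2, 3), [14, 21), [30, 34).
Total: 1 + 7 + 4 = 12.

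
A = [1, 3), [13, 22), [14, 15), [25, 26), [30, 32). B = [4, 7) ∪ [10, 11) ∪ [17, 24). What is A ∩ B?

[17, 22)

First set merges to [1, 3), [13, 22), [25, 26), [30, 32).
[1, 3) meets no B interval.
[13, 22) ∩ B → [17, 22).
[25, 26) meets no B interval.
[30, 32) meets no B interval.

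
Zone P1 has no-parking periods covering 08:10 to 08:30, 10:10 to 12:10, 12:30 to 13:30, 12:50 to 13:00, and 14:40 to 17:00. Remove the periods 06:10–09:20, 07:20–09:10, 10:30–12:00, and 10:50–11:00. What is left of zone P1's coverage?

10:10–10:30, 12:00–12:10, 12:30–13:30, 14:40–17:00

Merge the first list: 08:10–08:30, 10:10–12:10, 12:30–13:30, 14:40–17:00.
Merge the second list: 06:10–09:20, 10:30–12:00.
08:10–08:30: entirely removed.
10:10–12:10 \ B = 10:10–10:30, 12:00–12:10.
12:30–13:30: nothing removed.
14:40–17:00: nothing removed.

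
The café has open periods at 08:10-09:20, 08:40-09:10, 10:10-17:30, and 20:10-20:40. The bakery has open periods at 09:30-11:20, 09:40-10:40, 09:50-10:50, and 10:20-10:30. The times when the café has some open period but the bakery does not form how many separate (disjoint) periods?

3

First set merges to 08:10–09:20, 10:10–17:30, 20:10–20:40.
Second set merges to 09:30–11:20.
A \ B = 08:10–09:20, 11:20–17:30, 20:10–20:40.
That is 3 disjoint pieces.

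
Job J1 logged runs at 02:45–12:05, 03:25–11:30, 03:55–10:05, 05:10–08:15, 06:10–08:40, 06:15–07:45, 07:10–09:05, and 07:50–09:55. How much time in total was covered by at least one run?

Merged: 02:45-12:05.
Length: 9 h 20 min.

9 h 20 min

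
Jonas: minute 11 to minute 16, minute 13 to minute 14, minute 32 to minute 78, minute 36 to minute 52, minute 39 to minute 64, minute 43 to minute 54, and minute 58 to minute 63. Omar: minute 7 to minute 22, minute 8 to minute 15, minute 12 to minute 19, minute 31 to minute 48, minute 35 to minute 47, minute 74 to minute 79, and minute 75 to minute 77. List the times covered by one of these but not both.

minute 7 to minute 11, minute 16 to minute 22, minute 31 to minute 32, minute 48 to minute 74, minute 78 to minute 79

First set merges to minute 11 to minute 16, minute 32 to minute 78.
Second set merges to minute 7 to minute 22, minute 31 to minute 48, minute 74 to minute 79.
A \ B = minute 48 to minute 74.
B \ A = minute 7 to minute 11, minute 16 to minute 22, minute 31 to minute 32, minute 78 to minute 79.
Union of the two gives the symmetric difference.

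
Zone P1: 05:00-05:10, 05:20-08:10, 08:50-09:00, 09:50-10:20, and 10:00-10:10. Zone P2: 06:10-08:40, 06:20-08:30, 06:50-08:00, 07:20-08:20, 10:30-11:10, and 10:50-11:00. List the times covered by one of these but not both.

First set merges to 05:00-05:10, 05:20-08:10, 08:50-09:00, 09:50-10:20.
Second set merges to 06:10-08:40, 10:30-11:10.
A but not B: 05:00-05:10, 05:20-06:10, 08:50-09:00, 09:50-10:20.
B but not A: 08:10-08:40, 10:30-11:10.
Combining gives A △ B.

05:00-05:10, 05:20-06:10, 08:10-08:40, 08:50-09:00, 09:50-10:20, 10:30-11:10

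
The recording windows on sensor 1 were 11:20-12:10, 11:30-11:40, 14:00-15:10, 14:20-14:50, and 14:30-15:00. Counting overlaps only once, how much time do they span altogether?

Merged: 11:20–12:10, 14:00–15:10.
Lengths: 50 min + 1 h 10 min = 2 h.

2 h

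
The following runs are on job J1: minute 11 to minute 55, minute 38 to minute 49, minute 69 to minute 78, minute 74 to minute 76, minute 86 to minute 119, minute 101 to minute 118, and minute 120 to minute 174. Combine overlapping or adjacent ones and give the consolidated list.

minute 11 to minute 55, minute 69 to minute 78, minute 86 to minute 119, minute 120 to minute 174

minute 38 to minute 49 overlaps/touches minute 11 to minute 55 → extend to minute 11 to minute 55.
minute 69 to minute 78 is disjoint → start new block.
minute 74 to minute 76 overlaps/touches minute 69 to minute 78 → extend to minute 69 to minute 78.
minute 86 to minute 119 is disjoint → start new block.
minute 101 to minute 118 overlaps/touches minute 86 to minute 119 → extend to minute 86 to minute 119.
minute 120 to minute 174 is disjoint → start new block.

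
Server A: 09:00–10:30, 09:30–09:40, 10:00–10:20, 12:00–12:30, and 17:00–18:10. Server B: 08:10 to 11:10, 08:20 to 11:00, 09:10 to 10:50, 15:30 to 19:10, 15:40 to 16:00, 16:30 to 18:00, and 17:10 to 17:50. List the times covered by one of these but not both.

A, merged: 09:00-10:30, 12:00-12:30, 17:00-18:10.
B, merged: 08:10-11:10, 15:30-19:10.
A but not B: 12:00-12:30.
B but not A: 08:10-09:00, 10:30-11:10, 15:30-17:00, 18:10-19:10.
Combining gives A △ B.

08:10-09:00, 10:30-11:10, 12:00-12:30, 15:30-17:00, 18:10-19:10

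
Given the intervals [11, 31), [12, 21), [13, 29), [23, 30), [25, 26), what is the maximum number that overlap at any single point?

4

Walk the sorted start/end points keeping a running depth.
The depth first hits 4 at 25.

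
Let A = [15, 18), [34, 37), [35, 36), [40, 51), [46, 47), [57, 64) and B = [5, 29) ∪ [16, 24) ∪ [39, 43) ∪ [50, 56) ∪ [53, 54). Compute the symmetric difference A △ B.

[5, 15) ∪ [18, 29) ∪ [34, 37) ∪ [39, 40) ∪ [43, 50) ∪ [51, 56) ∪ [57, 64)

A, merged: [15, 18), [34, 37), [40, 51), [57, 64).
B, merged: [5, 29), [39, 43), [50, 56).
Only in the first: [34, 37), [43, 50), [57, 64).
Only in the second: [5, 15), [18, 29), [39, 40), [51, 56).
Together these are the periods covered by exactly one.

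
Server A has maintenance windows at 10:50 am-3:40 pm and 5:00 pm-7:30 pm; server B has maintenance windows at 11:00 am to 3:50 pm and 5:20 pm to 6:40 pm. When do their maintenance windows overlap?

11:00 am–3:40 pm, 5:20 pm–6:40 pm

10:50 am–3:40 pm meets the second set on 11:00 am–3:40 pm.
5:00 pm–7:30 pm meets the second set on 5:20 pm–6:40 pm.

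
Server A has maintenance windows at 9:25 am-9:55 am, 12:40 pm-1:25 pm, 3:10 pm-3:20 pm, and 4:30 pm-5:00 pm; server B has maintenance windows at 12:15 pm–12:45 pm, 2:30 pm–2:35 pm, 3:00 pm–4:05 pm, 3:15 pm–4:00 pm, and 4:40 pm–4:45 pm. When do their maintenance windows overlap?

B, merged: 12:15 pm–12:45 pm, 2:30 pm–2:35 pm, 3:00 pm–4:05 pm, 4:40 pm–4:45 pm.
9:25 am–9:55 am meets no B interval.
12:40 pm–1:25 pm ∩ B → 12:40 pm–12:45 pm.
3:10 pm–3:20 pm ∩ B → 3:10 pm–3:20 pm.
4:30 pm–5:00 pm ∩ B → 4:40 pm–4:45 pm.

12:40 pm–12:45 pm, 3:10 pm–3:20 pm, 4:40 pm–4:45 pm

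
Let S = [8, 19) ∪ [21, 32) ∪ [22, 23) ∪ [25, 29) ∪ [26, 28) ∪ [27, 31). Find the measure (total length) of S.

Merged: [8, 19), [21, 32).
Lengths: 11 + 11 = 22.

22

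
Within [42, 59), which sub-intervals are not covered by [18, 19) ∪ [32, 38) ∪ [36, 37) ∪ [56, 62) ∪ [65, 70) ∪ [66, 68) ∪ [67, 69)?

[42, 56)

Covered (merged): [18, 19), [32, 38), [56, 62), [65, 70).
Uncovered inside [42, 59): [42, 56).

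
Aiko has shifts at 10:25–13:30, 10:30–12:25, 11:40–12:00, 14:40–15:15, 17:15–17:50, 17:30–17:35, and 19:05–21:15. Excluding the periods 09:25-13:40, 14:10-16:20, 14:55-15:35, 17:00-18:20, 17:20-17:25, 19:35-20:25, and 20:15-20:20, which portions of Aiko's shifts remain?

A, merged: 10:25–13:30, 14:40–15:15, 17:15–17:50, 19:05–21:15.
B, merged: 09:25–13:40, 14:10–16:20, 17:00–18:20, 19:35–20:25.
10:25–13:30 lies entirely inside B → drops out.
14:40–15:15 lies entirely inside B → drops out.
17:15–17:50 lies entirely inside B → drops out.
19:05–21:15 with B removed leaves 19:05–19:35, 20:25–21:15.

19:05–19:35, 20:25–21:15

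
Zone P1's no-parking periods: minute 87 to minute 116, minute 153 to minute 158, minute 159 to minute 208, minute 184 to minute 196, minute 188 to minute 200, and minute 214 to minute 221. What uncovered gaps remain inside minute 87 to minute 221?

The merged coverage is minute 87 to minute 116, minute 153 to minute 158, minute 159 to minute 208, minute 214 to minute 221.
Uncovered inside minute 87 to minute 221: minute 116 to minute 153, minute 158 to minute 159, minute 208 to minute 214.

minute 116 to minute 153, minute 158 to minute 159, minute 208 to minute 214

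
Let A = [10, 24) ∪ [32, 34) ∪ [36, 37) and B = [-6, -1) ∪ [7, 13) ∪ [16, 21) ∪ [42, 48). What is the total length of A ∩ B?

A ∩ B = [10, 13), [16, 21).
Total: 3 + 5 = 8.

8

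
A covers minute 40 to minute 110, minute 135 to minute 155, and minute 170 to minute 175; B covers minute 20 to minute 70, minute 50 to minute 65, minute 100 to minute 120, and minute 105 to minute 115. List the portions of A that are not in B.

Second set merges to minute 20 to minute 70, minute 100 to minute 120.
minute 40 to minute 110 with B removed leaves minute 70 to minute 100.
minute 135 to minute 155 is untouched.
minute 170 to minute 175 is untouched.

minute 70 to minute 100, minute 135 to minute 155, minute 170 to minute 175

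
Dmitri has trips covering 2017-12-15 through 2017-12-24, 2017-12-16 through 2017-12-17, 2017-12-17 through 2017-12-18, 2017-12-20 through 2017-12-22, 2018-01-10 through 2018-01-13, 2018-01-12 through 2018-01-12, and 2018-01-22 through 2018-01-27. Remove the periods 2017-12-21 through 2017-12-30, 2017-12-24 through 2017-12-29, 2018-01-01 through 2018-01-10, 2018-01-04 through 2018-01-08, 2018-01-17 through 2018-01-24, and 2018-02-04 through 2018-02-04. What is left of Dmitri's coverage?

2017-12-15 through 2017-12-20, 2018-01-11 through 2018-01-13, 2018-01-25 through 2018-01-27

Merge the first list: 2017-12-15 through 2017-12-24, 2018-01-10 through 2018-01-13, 2018-01-22 through 2018-01-27.
Merge the second list: 2017-12-21 through 2017-12-30, 2018-01-01 through 2018-01-10, 2018-01-17 through 2018-01-24, 2018-02-04 through 2018-02-04.
2017-12-15 through 2017-12-24 \ B = 2017-12-15 through 2017-12-20.
2018-01-10 through 2018-01-13 \ B = 2018-01-11 through 2018-01-13.
2018-01-22 through 2018-01-27 \ B = 2018-01-25 through 2018-01-27.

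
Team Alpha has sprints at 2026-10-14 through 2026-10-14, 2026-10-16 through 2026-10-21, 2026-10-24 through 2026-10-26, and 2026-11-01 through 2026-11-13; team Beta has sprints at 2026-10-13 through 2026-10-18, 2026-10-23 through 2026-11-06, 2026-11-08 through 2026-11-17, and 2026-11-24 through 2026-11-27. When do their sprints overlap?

2026-10-14 through 2026-10-14 overlaps B on 2026-10-14 through 2026-10-14.
2026-10-16 through 2026-10-21 overlaps B on 2026-10-16 through 2026-10-18.
2026-10-24 through 2026-10-26 overlaps B on 2026-10-24 through 2026-10-26.
2026-11-01 through 2026-11-13 overlaps B on 2026-11-01 through 2026-11-06, 2026-11-08 through 2026-11-13.

2026-10-14 through 2026-10-14, 2026-10-16 through 2026-10-18, 2026-10-24 through 2026-10-26, 2026-11-01 through 2026-11-06, 2026-11-08 through 2026-11-13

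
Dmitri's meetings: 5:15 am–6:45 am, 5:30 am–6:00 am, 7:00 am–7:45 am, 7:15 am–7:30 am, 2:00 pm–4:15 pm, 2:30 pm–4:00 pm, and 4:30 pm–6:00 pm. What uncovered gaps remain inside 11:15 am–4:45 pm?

The merged coverage is 5:15 am–6:45 am, 7:00 am–7:45 am, 2:00 pm–4:15 pm, 4:30 pm–6:00 pm.
Uncovered inside 11:15 am–4:45 pm: 11:15 am–2:00 pm, 4:15 pm–4:30 pm.

11:15 am–2:00 pm, 4:15 pm–4:30 pm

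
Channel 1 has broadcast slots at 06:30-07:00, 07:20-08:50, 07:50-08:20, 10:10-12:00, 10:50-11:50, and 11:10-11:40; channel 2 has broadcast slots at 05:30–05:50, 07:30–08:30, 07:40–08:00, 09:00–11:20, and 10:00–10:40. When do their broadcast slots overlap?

07:30–08:30, 10:10–11:20

First set merges to 06:30–07:00, 07:20–08:50, 10:10–12:00.
Second set merges to 05:30–05:50, 07:30–08:30, 09:00–11:20.
06:30–07:00 meets no B interval.
07:20–08:50 ∩ B → 07:30–08:30.
10:10–12:00 ∩ B → 10:10–11:20.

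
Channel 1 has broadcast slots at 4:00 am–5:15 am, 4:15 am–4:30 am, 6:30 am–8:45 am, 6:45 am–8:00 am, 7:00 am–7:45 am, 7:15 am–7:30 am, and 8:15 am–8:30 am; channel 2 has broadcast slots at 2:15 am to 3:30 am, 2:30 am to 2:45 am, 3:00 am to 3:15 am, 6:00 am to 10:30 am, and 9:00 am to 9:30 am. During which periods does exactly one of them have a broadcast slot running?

A, merged: 4:00 am–5:15 am, 6:30 am–8:45 am.
B, merged: 2:15 am–3:30 am, 6:00 am–10:30 am.
A \ B = 4:00 am–5:15 am.
B \ A = 2:15 am–3:30 am, 6:00 am–6:30 am, 8:45 am–10:30 am.
Union of the two gives the symmetric difference.

2:15 am–3:30 am, 4:00 am–5:15 am, 6:00 am–6:30 am, 8:45 am–10:30 am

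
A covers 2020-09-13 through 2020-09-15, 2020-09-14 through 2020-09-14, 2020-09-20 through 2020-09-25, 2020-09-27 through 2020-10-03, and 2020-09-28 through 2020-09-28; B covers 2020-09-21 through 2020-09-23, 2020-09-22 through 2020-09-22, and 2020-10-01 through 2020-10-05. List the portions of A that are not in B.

2020-09-13 through 2020-09-15, 2020-09-20 through 2020-09-20, 2020-09-24 through 2020-09-25, 2020-09-27 through 2020-09-30

A, merged: 2020-09-13 through 2020-09-15, 2020-09-20 through 2020-09-25, 2020-09-27 through 2020-10-03.
B, merged: 2020-09-21 through 2020-09-23, 2020-10-01 through 2020-10-05.
2020-09-13 through 2020-09-15: no B overlap → unchanged.
2020-09-20 through 2020-09-25 minus B → 2020-09-20 through 2020-09-20, 2020-09-24 through 2020-09-25.
2020-09-27 through 2020-10-03 minus B → 2020-09-27 through 2020-09-30.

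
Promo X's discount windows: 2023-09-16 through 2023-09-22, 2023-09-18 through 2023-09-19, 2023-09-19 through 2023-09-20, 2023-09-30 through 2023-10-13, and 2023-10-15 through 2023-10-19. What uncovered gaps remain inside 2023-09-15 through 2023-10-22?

The merged coverage is 2023-09-16 through 2023-09-22, 2023-09-30 through 2023-10-13, 2023-10-15 through 2023-10-19.
Complement within 2023-09-15 through 2023-10-22: 2023-09-15 through 2023-09-15, 2023-09-23 through 2023-09-29, 2023-10-14 through 2023-10-14, 2023-10-20 through 2023-10-22.

2023-09-15 through 2023-09-15, 2023-09-23 through 2023-09-29, 2023-10-14 through 2023-10-14, 2023-10-20 through 2023-10-22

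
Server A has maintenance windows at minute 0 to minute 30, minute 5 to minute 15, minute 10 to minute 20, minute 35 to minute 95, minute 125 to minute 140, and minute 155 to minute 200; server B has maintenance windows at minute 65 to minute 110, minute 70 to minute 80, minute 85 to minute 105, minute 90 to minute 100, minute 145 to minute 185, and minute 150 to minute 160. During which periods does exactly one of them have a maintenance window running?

minute 0 to minute 30, minute 35 to minute 65, minute 95 to minute 110, minute 125 to minute 140, minute 145 to minute 155, minute 185 to minute 200

Merge the first list: minute 0 to minute 30, minute 35 to minute 95, minute 125 to minute 140, minute 155 to minute 200.
Merge the second list: minute 65 to minute 110, minute 145 to minute 185.
A but not B: minute 0 to minute 30, minute 35 to minute 65, minute 125 to minute 140, minute 185 to minute 200.
B but not A: minute 95 to minute 110, minute 145 to minute 155.
Combining gives A △ B.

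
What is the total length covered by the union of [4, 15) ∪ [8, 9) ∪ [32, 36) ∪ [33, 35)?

Merged: [4, 15), [32, 36).
Lengths: 11 + 4 = 15.

15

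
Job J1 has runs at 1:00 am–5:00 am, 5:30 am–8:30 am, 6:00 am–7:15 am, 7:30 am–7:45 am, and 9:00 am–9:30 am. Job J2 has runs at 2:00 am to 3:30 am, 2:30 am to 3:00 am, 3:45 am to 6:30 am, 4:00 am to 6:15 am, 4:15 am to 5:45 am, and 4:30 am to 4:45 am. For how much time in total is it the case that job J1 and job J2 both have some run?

3 h 45 min

A, merged: 1:00 am-5:00 am, 5:30 am-8:30 am, 9:00 am-9:30 am.
B, merged: 2:00 am-3:30 am, 3:45 am-6:30 am.
A ∩ B = 2:00 am-3:30 am, 3:45 am-5:00 am, 5:30 am-6:30 am.
Total: 1 h 30 min + 1 h 15 min + 1 h = 3 h 45 min.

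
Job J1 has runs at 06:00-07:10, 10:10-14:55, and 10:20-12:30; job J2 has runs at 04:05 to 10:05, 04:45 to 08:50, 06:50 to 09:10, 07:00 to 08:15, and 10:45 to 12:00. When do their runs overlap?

Merge the first list: 06:00–07:10, 10:10–14:55.
Merge the second list: 04:05–10:05, 10:45–12:00.
06:00–07:10 overlaps B on 06:00–07:10.
10:10–14:55 overlaps B on 10:45–12:00.

06:00–07:10, 10:45–12:00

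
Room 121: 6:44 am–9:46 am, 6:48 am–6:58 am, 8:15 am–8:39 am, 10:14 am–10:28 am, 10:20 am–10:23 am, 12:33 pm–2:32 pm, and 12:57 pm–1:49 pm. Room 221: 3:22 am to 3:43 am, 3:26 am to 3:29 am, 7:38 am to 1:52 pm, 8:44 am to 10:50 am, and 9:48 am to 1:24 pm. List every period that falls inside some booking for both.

A, merged: 6:44 am–9:46 am, 10:14 am–10:28 am, 12:33 pm–2:32 pm.
B, merged: 3:22 am–3:43 am, 7:38 am–1:52 pm.
6:44 am–9:46 am overlaps B on 7:38 am–9:46 am.
10:14 am–10:28 am overlaps B on 10:14 am–10:28 am.
12:33 pm–2:32 pm overlaps B on 12:33 pm–1:52 pm.

7:38 am–9:46 am, 10:14 am–10:28 am, 12:33 pm–1:52 pm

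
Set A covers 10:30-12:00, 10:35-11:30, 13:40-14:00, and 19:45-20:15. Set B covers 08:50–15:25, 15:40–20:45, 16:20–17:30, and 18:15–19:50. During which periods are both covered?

10:30–12:00, 13:40–14:00, 19:45–20:15

First set merges to 10:30–12:00, 13:40–14:00, 19:45–20:15.
Second set merges to 08:50–15:25, 15:40–20:45.
10:30–12:00 meets the second set on 10:30–12:00.
13:40–14:00 meets the second set on 13:40–14:00.
19:45–20:15 meets the second set on 19:45–20:15.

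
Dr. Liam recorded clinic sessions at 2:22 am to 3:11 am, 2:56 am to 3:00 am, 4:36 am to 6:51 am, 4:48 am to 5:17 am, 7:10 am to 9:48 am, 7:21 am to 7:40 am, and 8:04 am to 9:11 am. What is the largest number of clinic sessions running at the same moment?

2

At 2:56 am, 2 of the intervals are simultaneously active.
No point has more.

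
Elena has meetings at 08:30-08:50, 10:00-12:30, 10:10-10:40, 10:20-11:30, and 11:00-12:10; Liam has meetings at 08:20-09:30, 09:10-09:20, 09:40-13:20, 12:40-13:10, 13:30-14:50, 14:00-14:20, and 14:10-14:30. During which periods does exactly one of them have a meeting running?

08:20-08:30, 08:50-09:30, 09:40-10:00, 12:30-13:20, 13:30-14:50

First set merges to 08:30-08:50, 10:00-12:30.
Second set merges to 08:20-09:30, 09:40-13:20, 13:30-14:50.
Only in the first: none.
Only in the second: 08:20-08:30, 08:50-09:30, 09:40-10:00, 12:30-13:20, 13:30-14:50.
Together these are the periods covered by exactly one.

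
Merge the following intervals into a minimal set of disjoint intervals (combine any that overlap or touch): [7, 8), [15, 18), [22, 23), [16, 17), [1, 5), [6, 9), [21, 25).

[1, 5) ∪ [6, 9) ∪ [15, 18) ∪ [21, 25)

Sort by start: [1, 5), [6, 9), [7, 8), [15, 18), [16, 17), [21, 25), [22, 23).
[6, 9) is disjoint → start new block.
[7, 8) overlaps/touches [6, 9) → extend to [6, 9).
[15, 18) is disjoint → start new block.
[16, 17) overlaps/touches [15, 18) → extend to [15, 18).
[21, 25) is disjoint → start new block.
[22, 23) overlaps/touches [21, 25) → extend to [21, 25).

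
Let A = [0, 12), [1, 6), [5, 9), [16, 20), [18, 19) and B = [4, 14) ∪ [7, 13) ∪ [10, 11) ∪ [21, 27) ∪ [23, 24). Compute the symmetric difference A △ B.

[0, 4) ∪ [12, 14) ∪ [16, 20) ∪ [21, 27)

First set merges to [0, 12), [16, 20).
Second set merges to [4, 14), [21, 27).
A but not B: [0, 4), [16, 20).
B but not A: [12, 14), [21, 27).
Combining gives A △ B.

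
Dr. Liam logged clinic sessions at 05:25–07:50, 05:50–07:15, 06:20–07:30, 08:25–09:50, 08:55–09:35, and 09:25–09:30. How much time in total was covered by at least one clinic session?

Merged: 05:25-07:50, 08:25-09:50.
Lengths: 2 h 25 min + 1 h 25 min = 3 h 50 min.

3 h 50 min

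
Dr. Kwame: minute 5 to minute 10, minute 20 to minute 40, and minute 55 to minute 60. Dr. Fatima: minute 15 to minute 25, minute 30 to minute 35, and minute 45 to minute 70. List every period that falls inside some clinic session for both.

minute 20 to minute 25, minute 30 to minute 35, minute 55 to minute 60

minute 5 to minute 10: no overlap with the second set.
minute 20 to minute 40 meets the second set on minute 20 to minute 25, minute 30 to minute 35.
minute 55 to minute 60 meets the second set on minute 55 to minute 60.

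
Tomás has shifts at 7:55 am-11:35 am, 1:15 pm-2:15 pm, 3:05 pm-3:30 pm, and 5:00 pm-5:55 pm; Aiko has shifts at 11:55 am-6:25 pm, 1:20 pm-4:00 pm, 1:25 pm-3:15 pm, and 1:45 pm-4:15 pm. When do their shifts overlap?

1:15 pm–2:15 pm, 3:05 pm–3:30 pm, 5:00 pm–5:55 pm

Merge the second list: 11:55 am–6:25 pm.
7:55 am–11:35 am falls entirely outside B.
1:15 pm–2:15 pm overlaps B on 1:15 pm–2:15 pm.
3:05 pm–3:30 pm overlaps B on 3:05 pm–3:30 pm.
5:00 pm–5:55 pm overlaps B on 5:00 pm–5:55 pm.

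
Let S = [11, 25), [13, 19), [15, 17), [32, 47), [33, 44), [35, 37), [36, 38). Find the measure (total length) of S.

Merged: [11, 25), [32, 47).
Lengths: 14 + 15 = 29.

29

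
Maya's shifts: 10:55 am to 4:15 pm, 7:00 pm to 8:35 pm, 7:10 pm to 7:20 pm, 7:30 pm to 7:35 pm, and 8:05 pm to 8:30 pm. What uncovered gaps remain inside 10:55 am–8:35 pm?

4:15 pm–7:00 pm

Covered (merged): 10:55 am–4:15 pm, 7:00 pm–8:35 pm.
Complement within 10:55 am–8:35 pm: 4:15 pm–7:00 pm.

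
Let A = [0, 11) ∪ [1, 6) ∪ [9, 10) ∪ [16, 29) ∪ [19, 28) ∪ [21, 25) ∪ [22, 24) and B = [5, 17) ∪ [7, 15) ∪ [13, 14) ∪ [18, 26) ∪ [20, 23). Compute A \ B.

A, merged: [0, 11), [16, 29).
B, merged: [5, 17), [18, 26).
[0, 11) \ B = [0, 5).
[16, 29) \ B = [17, 18), [26, 29).

[0, 5) ∪ [17, 18) ∪ [26, 29)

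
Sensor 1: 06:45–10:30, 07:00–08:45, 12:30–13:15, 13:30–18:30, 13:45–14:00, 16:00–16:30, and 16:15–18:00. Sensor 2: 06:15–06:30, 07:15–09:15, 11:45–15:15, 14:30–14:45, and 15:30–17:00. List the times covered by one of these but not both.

06:15-06:30, 06:45-07:15, 09:15-10:30, 11:45-12:30, 13:15-13:30, 15:15-15:30, 17:00-18:30

Merge the first list: 06:45-10:30, 12:30-13:15, 13:30-18:30.
Merge the second list: 06:15-06:30, 07:15-09:15, 11:45-15:15, 15:30-17:00.
Only in the first: 06:45-07:15, 09:15-10:30, 15:15-15:30, 17:00-18:30.
Only in the second: 06:15-06:30, 11:45-12:30, 13:15-13:30.
Together these are the periods covered by exactly one.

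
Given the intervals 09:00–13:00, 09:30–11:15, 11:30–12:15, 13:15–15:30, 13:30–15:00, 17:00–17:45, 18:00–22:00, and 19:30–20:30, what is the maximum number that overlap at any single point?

At 09:30, 2 of the intervals are simultaneously active.
No point has more.

2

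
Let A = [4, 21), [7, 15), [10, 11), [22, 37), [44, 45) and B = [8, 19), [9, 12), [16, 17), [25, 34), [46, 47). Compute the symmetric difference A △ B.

A, merged: [4, 21), [22, 37), [44, 45).
B, merged: [8, 19), [25, 34), [46, 47).
Only in the first: [4, 8), [19, 21), [22, 25), [34, 37), [44, 45).
Only in the second: [46, 47).
Together these are the periods covered by exactly one.

[4, 8) ∪ [19, 21) ∪ [22, 25) ∪ [34, 37) ∪ [44, 45) ∪ [46, 47)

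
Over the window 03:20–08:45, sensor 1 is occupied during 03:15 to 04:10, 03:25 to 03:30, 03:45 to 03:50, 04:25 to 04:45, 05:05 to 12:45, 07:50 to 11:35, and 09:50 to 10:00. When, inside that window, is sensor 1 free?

After merging, the occupied span is 03:15-04:10, 04:25-04:45, 05:05-12:45.
Complement within 03:20-08:45: 04:10-04:25, 04:45-05:05.

04:10-04:25, 04:45-05:05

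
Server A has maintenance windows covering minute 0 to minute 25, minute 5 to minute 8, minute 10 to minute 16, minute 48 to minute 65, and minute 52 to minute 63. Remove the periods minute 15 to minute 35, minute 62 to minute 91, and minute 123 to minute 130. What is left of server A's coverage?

First set merges to minute 0 to minute 25, minute 48 to minute 65.
minute 0 to minute 25 minus B → minute 0 to minute 15.
minute 48 to minute 65 minus B → minute 48 to minute 62.

minute 0 to minute 15, minute 48 to minute 62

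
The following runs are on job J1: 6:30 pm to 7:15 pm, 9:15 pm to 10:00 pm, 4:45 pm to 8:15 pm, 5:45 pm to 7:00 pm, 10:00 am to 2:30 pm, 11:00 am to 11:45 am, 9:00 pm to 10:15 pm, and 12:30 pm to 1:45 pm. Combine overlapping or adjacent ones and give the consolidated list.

10:00 am–2:30 pm, 4:45 pm–8:15 pm, 9:00 pm–10:15 pm

Sort by start: 10:00 am–2:30 pm, 11:00 am–11:45 am, 12:30 pm–1:45 pm, 4:45 pm–8:15 pm, 5:45 pm–7:00 pm, 6:30 pm–7:15 pm, 9:00 pm–10:15 pm, 9:15 pm–10:00 pm.
11:00 am–11:45 am overlaps/touches 10:00 am–2:30 pm → extend to 10:00 am–2:30 pm.
12:30 pm–1:45 pm overlaps/touches 10:00 am–2:30 pm → extend to 10:00 am–2:30 pm.
4:45 pm–8:15 pm is disjoint → start new block.
5:45 pm–7:00 pm overlaps/touches 4:45 pm–8:15 pm → extend to 4:45 pm–8:15 pm.
6:30 pm–7:15 pm overlaps/touches 4:45 pm–8:15 pm → extend to 4:45 pm–8:15 pm.
9:00 pm–10:15 pm is disjoint → start new block.
9:15 pm–10:00 pm overlaps/touches 9:00 pm–10:15 pm → extend to 9:00 pm–10:15 pm.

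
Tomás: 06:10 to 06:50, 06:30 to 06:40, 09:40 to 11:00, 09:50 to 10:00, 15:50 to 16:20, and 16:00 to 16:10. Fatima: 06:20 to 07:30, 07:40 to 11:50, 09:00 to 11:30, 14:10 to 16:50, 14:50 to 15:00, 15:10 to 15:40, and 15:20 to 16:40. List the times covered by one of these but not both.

First set merges to 06:10–06:50, 09:40–11:00, 15:50–16:20.
Second set merges to 06:20–07:30, 07:40–11:50, 14:10–16:50.
Only in the first: 06:10–06:20.
Only in the second: 06:50–07:30, 07:40–09:40, 11:00–11:50, 14:10–15:50, 16:20–16:50.
Together these are the periods covered by exactly one.

06:10–06:20, 06:50–07:30, 07:40–09:40, 11:00–11:50, 14:10–15:50, 16:20–16:50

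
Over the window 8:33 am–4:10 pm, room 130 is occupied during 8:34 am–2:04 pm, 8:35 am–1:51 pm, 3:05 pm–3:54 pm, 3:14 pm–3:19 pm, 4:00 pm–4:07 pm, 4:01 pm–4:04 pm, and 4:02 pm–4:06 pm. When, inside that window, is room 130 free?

The merged coverage is 8:34 am–2:04 pm, 3:05 pm–3:54 pm, 4:00 pm–4:07 pm.
Uncovered inside 8:33 am–4:10 pm: 8:33 am–8:34 am, 2:04 pm–3:05 pm, 3:54 pm–4:00 pm, 4:07 pm–4:10 pm.

8:33 am–8:34 am, 2:04 pm–3:05 pm, 3:54 pm–4:00 pm, 4:07 pm–4:10 pm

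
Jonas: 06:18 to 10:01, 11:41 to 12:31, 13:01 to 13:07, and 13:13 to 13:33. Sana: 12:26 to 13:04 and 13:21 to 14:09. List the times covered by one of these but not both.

06:18–10:01, 11:41–12:26, 12:31–13:01, 13:04–13:07, 13:13–13:21, 13:33–14:09

A \ B = 06:18–10:01, 11:41–12:26, 13:04–13:07, 13:13–13:21.
B \ A = 12:31–13:01, 13:33–14:09.
Union of the two gives the symmetric difference.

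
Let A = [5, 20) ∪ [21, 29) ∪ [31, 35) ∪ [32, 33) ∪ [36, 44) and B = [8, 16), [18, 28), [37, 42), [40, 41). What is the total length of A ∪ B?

First set merges to [5, 20), [21, 29), [31, 35), [36, 44).
Second set merges to [8, 16), [18, 28), [37, 42).
A ∪ B = [5, 29), [31, 35), [36, 44).
Total: 24 + 4 + 8 = 36.

36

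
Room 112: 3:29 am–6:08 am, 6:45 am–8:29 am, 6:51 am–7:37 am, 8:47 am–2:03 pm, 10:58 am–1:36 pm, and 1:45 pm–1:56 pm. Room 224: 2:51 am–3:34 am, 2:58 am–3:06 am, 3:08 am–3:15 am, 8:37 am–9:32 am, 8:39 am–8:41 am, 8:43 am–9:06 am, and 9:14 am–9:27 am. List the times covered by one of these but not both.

Merge the first list: 3:29 am-6:08 am, 6:45 am-8:29 am, 8:47 am-2:03 pm.
Merge the second list: 2:51 am-3:34 am, 8:37 am-9:32 am.
Only in the first: 3:34 am-6:08 am, 6:45 am-8:29 am, 9:32 am-2:03 pm.
Only in the second: 2:51 am-3:29 am, 8:37 am-8:47 am.
Together these are the periods covered by exactly one.

2:51 am-3:29 am, 3:34 am-6:08 am, 6:45 am-8:29 am, 8:37 am-8:47 am, 9:32 am-2:03 pm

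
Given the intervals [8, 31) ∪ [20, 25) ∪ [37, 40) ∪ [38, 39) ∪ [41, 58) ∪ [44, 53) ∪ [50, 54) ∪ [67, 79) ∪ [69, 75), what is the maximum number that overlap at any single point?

3

Sweep endpoints in order; track running count of active intervals.
Peak of 3 reached at 50.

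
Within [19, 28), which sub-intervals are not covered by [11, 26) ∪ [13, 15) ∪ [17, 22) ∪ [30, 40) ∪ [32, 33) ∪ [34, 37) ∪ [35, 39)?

[26, 28)

After merging, the occupied span is [11, 26), [30, 40).
Uncovered inside [19, 28): [26, 28).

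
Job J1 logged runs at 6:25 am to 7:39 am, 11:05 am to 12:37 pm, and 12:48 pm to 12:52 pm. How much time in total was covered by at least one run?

2 h 50 min

Merged: 6:25 am–7:39 am, 11:05 am–12:37 pm, 12:48 pm–12:52 pm.
Lengths: 1 h 14 min + 1 h 32 min + 4 min = 2 h 50 min.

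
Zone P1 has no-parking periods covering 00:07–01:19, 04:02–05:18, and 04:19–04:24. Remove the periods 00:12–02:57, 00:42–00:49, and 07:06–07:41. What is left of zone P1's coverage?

00:07–00:12, 04:02–05:18

A, merged: 00:07–01:19, 04:02–05:18.
B, merged: 00:12–02:57, 07:06–07:41.
00:07–01:19 \ B = 00:07–00:12.
04:02–05:18: nothing removed.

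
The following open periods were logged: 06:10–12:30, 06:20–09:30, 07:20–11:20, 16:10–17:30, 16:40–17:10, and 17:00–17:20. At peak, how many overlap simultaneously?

3

At 07:20, 3 of the intervals are simultaneously active.
No point has more.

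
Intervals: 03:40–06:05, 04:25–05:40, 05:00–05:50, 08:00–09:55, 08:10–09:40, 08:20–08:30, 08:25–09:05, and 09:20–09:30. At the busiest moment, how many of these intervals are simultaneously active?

At 08:25, 4 of the intervals are simultaneously active.
No point has more.

4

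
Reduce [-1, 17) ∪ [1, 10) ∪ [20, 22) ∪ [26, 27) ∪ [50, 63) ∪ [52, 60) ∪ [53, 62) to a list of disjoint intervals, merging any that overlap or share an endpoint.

[-1, 17) ∪ [20, 22) ∪ [26, 27) ∪ [50, 63)

[1, 10) overlaps/touches [-1, 17) → extend to [-1, 17).
[20, 22) is disjoint → start new block.
[26, 27) is disjoint → start new block.
[50, 63) is disjoint → start new block.
[52, 60) overlaps/touches [50, 63) → extend to [50, 63).
[53, 62) overlaps/touches [50, 63) → extend to [50, 63).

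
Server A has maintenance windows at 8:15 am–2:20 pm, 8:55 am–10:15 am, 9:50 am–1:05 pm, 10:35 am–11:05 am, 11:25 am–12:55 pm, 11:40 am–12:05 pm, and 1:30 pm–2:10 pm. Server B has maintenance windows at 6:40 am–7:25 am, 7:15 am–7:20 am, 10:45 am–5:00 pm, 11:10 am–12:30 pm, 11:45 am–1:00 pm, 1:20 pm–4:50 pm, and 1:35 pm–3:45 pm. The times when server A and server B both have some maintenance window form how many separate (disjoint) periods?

Merge the first list: 8:15 am-2:20 pm.
Merge the second list: 6:40 am-7:25 am, 10:45 am-5:00 pm.
A ∩ B = 10:45 am-2:20 pm.
That is 1 disjoint piece.

1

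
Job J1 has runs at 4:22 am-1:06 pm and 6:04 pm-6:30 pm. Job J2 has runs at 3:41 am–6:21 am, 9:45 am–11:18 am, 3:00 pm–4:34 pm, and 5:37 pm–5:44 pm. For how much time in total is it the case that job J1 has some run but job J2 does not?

A \ B = 6:21 am–9:45 am, 11:18 am–1:06 pm, 6:04 pm–6:30 pm.
Total: 3 h 24 min + 1 h 48 min + 26 min = 5 h 38 min.

5 h 38 min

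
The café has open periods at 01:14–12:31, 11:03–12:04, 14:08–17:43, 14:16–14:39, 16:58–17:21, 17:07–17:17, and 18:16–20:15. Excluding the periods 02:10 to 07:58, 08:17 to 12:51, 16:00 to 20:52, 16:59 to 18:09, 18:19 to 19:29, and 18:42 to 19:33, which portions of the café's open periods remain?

First set merges to 01:14–12:31, 14:08–17:43, 18:16–20:15.
Second set merges to 02:10–07:58, 08:17–12:51, 16:00–20:52.
01:14–12:31 minus B → 01:14–02:10, 07:58–08:17.
14:08–17:43 minus B → 14:08–16:00.
18:16–20:15: fully covered by B → removed.

01:14–02:10, 07:58–08:17, 14:08–16:00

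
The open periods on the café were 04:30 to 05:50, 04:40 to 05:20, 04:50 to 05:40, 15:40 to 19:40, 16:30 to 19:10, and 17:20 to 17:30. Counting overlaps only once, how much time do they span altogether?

Merged: 04:30–05:50, 15:40–19:40.
Lengths: 1 h 20 min + 4 h = 5 h 20 min.

5 h 20 min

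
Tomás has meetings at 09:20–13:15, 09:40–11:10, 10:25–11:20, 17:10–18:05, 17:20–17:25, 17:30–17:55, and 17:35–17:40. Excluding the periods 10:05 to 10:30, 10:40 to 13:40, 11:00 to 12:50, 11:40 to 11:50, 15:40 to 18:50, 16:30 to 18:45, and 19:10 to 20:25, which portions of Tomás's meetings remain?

09:20-10:05, 10:30-10:40

Merge the first list: 09:20-13:15, 17:10-18:05.
Merge the second list: 10:05-10:30, 10:40-13:40, 15:40-18:50, 19:10-20:25.
09:20-13:15 minus B → 09:20-10:05, 10:30-10:40.
17:10-18:05: fully covered by B → removed.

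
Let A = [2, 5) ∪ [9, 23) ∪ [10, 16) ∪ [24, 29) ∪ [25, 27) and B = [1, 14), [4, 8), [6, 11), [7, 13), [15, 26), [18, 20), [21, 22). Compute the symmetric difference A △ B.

[1, 2) ∪ [5, 9) ∪ [14, 15) ∪ [23, 24) ∪ [26, 29)

Merge the first list: [2, 5), [9, 23), [24, 29).
Merge the second list: [1, 14), [15, 26).
A \ B = [14, 15), [26, 29).
B \ A = [1, 2), [5, 9), [23, 24).
Union of the two gives the symmetric difference.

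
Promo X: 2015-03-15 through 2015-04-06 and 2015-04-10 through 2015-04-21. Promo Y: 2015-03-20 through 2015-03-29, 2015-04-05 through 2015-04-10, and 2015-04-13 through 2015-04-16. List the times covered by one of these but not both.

2015-03-15 through 2015-03-19, 2015-03-30 through 2015-04-04, 2015-04-07 through 2015-04-09, 2015-04-11 through 2015-04-12, 2015-04-17 through 2015-04-21

A \ B = 2015-03-15 through 2015-03-19, 2015-03-30 through 2015-04-04, 2015-04-11 through 2015-04-12, 2015-04-17 through 2015-04-21.
B \ A = 2015-04-07 through 2015-04-09.
Union of the two gives the symmetric difference.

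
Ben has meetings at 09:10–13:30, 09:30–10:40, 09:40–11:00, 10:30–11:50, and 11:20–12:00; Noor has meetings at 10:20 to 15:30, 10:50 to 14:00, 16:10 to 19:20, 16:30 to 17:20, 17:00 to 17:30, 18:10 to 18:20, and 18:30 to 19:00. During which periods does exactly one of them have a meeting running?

First set merges to 09:10–13:30.
Second set merges to 10:20–15:30, 16:10–19:20.
A but not B: 09:10–10:20.
B but not A: 13:30–15:30, 16:10–19:20.
Combining gives A △ B.

09:10–10:20, 13:30–15:30, 16:10–19:20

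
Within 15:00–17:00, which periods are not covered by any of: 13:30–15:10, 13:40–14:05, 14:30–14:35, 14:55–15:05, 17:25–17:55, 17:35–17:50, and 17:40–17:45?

15:10–17:00

Covered (merged): 13:30–15:10, 17:25–17:55.
Uncovered inside 15:00–17:00: 15:10–17:00.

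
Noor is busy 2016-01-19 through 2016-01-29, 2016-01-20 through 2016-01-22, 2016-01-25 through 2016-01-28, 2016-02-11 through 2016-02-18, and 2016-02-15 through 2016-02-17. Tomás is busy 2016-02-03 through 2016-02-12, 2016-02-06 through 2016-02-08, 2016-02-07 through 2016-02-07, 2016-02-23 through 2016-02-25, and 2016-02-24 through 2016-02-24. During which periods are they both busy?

First set merges to 2016-01-19 through 2016-01-29, 2016-02-11 through 2016-02-18.
Second set merges to 2016-02-03 through 2016-02-12, 2016-02-23 through 2016-02-25.
2016-01-19 through 2016-01-29 meets no B interval.
2016-02-11 through 2016-02-18 ∩ B → 2016-02-11 through 2016-02-12.

2016-02-11 through 2016-02-12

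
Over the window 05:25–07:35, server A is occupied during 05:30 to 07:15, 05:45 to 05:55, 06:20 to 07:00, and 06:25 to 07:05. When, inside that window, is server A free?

The merged coverage is 05:30-07:15.
Complement within 05:25-07:35: 05:25-05:30, 07:15-07:35.

05:25-05:30, 07:15-07:35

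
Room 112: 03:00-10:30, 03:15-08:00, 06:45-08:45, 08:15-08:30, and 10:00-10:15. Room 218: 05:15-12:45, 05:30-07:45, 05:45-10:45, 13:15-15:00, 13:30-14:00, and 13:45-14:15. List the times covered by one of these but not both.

03:00–05:15, 10:30–12:45, 13:15–15:00

A, merged: 03:00–10:30.
B, merged: 05:15–12:45, 13:15–15:00.
Only in the first: 03:00–05:15.
Only in the second: 10:30–12:45, 13:15–15:00.
Together these are the periods covered by exactly one.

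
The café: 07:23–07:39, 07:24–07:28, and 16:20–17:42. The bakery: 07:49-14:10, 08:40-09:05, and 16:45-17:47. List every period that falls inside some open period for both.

16:45–17:42

A, merged: 07:23–07:39, 16:20–17:42.
B, merged: 07:49–14:10, 16:45–17:47.
07:23–07:39: no overlap with the second set.
16:20–17:42 meets the second set on 16:45–17:42.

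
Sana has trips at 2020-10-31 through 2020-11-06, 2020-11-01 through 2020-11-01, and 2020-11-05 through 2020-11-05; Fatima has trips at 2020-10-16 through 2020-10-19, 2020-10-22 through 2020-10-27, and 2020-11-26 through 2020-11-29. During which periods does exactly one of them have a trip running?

First set merges to 2020-10-31 through 2020-11-06.
A \ B = 2020-10-31 through 2020-11-06.
B \ A = 2020-10-16 through 2020-10-19, 2020-10-22 through 2020-10-27, 2020-11-26 through 2020-11-29.
Union of the two gives the symmetric difference.

2020-10-16 through 2020-10-19, 2020-10-22 through 2020-10-27, 2020-10-31 through 2020-11-06, 2020-11-26 through 2020-11-29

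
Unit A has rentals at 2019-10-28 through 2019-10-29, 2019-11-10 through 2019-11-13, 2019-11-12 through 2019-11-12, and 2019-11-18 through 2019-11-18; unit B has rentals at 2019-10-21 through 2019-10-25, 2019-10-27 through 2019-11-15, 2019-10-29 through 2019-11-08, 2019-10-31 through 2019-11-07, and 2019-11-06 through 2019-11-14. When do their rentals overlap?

2019-10-28 through 2019-10-29, 2019-11-10 through 2019-11-13

Merge the first list: 2019-10-28 through 2019-10-29, 2019-11-10 through 2019-11-13, 2019-11-18 through 2019-11-18.
Merge the second list: 2019-10-21 through 2019-10-25, 2019-10-27 through 2019-11-15.
2019-10-28 through 2019-10-29 overlaps B on 2019-10-28 through 2019-10-29.
2019-11-10 through 2019-11-13 overlaps B on 2019-11-10 through 2019-11-13.
2019-11-18 through 2019-11-18 falls entirely outside B.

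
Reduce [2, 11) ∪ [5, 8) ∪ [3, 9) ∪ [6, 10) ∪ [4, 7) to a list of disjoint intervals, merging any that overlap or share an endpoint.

[2, 11)

Sort by start: [2, 11), [3, 9), [4, 7), [5, 8), [6, 10).
[3, 9) overlaps/touches [2, 11) → extend to [2, 11).
[4, 7) overlaps/touches [2, 11) → extend to [2, 11).
[5, 8) overlaps/touches [2, 11) → extend to [2, 11).
[6, 10) overlaps/touches [2, 11) → extend to [2, 11).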